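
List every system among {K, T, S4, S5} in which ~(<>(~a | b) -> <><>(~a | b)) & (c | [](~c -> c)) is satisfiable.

T-tableau for the formula:
1. ~(<>(~a | b) -> <><>(~a | b)) & (c | [](~c -> c)), u
2. ~(<>(~a | b) -> <><>(~a | b)), u   [&-rule on 1]
3. c | [](~c -> c), u   [&-rule on 1]
4. <>(~a | b), u   [~->-rule on 2]
5. ~<><>(~a | b), u   [~->-rule on 2]
6. ~<>(~a | b), u   [~<>-rule on 5 via uRu]
7. ~(~a | b), u   [~<>-rule on 6 via uRu]
8. a, u   [~|-rule on 7]
9. ~b, u   [~|-rule on 7]
10. [](~c -> c), u   [|-rule on 3 (branches; this branch)]
11. ~c -> c, u   [[]-rule on 10 via uRu]
12. c, u   [->-rule on 11 (branches; this branch)]
13. ~a | b, v   [<>-rule on 4: fresh world v, uRv]
14. ~<>(~a | b), v   [~<>-rule on 5 via uRv]
15. ~(~a | b), v   [~<>-rule on 6 via uRv]
16. a, v   [~|-rule on 15]
17. ~b, v   [~|-rule on 15]
18. ~c -> c, v   [[]-rule on 10 via uRv]
19. b, v   [|-rule on 13 (branches; this branch)]
Accessibility: uRu, uRv, vRv
Branch closes: b and ~b both at v.
Every branch closes (one shown): unsatisfiable in T, hence also in S4, S5 (every S4/S5-frame is a T-frame).
K-tableau for the formula:
1. ~(<>(~a | b) -> <><>(~a | b)) & (c | [](~c -> c)), u
2. ~(<>(~a | b) -> <><>(~a | b)), u   [&-rule on 1]
3. c | [](~c -> c), u   [&-rule on 1]
4. <>(~a | b), u   [~->-rule on 2]
5. ~<><>(~a | b), u   [~->-rule on 2]
6. [](~c -> c), u   [|-rule on 3 (branches; this branch)]
7. ~a | b, v   [<>-rule on 4: fresh world v, uRv]
8. ~<>(~a | b), v   [~<>-rule on 5 via uRv]
9. ~c -> c, v   [[]-rule on 6 via uRv]
10. b, v   [|-rule on 7 (branches; this branch)]
11. c, v   [->-rule on 9 (branches; this branch)]
Accessibility: uRv
Complete open branch: satisfiable in K.

K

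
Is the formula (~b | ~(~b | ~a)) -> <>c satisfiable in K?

Yes, satisfiable

1. (~b | ~(~b | ~a)) -> <>c, w0
2. <>c, w0
3. c, w1
Accessibility: w0Rw1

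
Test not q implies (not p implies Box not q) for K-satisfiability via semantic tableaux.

1. not q implies (not p implies Box not q), u
2. not p implies Box not q, u
3. Box not q, u

Satisfiable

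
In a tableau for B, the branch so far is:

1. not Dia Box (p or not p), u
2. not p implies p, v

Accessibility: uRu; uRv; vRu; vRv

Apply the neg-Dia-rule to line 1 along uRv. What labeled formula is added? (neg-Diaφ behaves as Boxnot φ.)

neg-Diaφ behaves as Boxnot φ: propagate the negated body to each accessible world.

not Box (p or not p), v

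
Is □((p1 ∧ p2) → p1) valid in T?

Valid in T

Tableau for the negation ¬□((p1 ∧ p2) → p1):
1. ¬□((p1 ∧ p2) → p1), u
2. ¬((p1 ∧ p2) → p1), v
3. p1 ∧ p2, v
4. ¬p1, v
5. p1, v
6. p2, v
Accessibility: uRu, uRv, vRv
Branch closes: p1 and ¬p1 both at v.
All branches of the negation close; one closing branch shown above.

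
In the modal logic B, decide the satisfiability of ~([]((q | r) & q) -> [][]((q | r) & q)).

1. ~([]((q | r) & q) -> [][]((q | r) & q)), u
2. []((q | r) & q), u
3. ~[][]((q | r) & q), u
4. (q | r) & q, u
5. q | r, u
6. q, u
7. r, u
8. ~[]((q | r) & q), v
9. (q | r) & q, v
10. q | r, v
11. q, v
12. r, v
13. ~((q | r) & q), w
14. ~q, w
Accessibility: uRu, uRv, vRu, vRv, vRw, wRv, wRw

Yes, satisfiable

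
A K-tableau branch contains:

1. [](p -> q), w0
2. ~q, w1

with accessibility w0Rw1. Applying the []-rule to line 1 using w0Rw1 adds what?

p -> q, w1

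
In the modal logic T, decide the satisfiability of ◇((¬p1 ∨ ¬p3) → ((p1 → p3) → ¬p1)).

1. ◇((¬p1 ∨ ¬p3) → ((p1 → p3) → ¬p1)), w0
2. (¬p1 ∨ ¬p3) → ((p1 → p3) → ¬p1), w1
3. (p1 → p3) → ¬p1, w1
4. ¬p1, w1
Accessibility: w0Rw0, w0Rw1, w1Rw1

Yes, satisfiable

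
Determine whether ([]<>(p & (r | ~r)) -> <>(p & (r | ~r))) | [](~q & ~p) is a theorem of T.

Tableau for the negation ~(([]<>(p & (r | ~r)) -> <>(p & (r | ~r))) | [](~q & ~p)):
1. ~(([]<>(p & (r | ~r)) -> <>(p & (r | ~r))) | [](~q & ~p)), w0
2. ~([]<>(p & (r | ~r)) -> <>(p & (r | ~r))), w0
3. ~[](~q & ~p), w0
4. []<>(p & (r | ~r)), w0
5. ~<>(p & (r | ~r)), w0
6. <>(p & (r | ~r)), w0
7. ~(p & (r | ~r)), w0
8. ~p, w0
9. ~(~q & ~p), w1
10. <>(p & (r | ~r)), w1
11. ~(p & (r | ~r)), w1
12. q, w1
13. ~p, w1
14. p & (r | ~r), w2
15. p, w2
16. r | ~r, w2
17. <>(p & (r | ~r)), w2
18. ~(p & (r | ~r)), w2
19. ~r, w2
20. ~(r | ~r), w2
21. r, w2
Accessibility: w0Rw0, w0Rw1, w0Rw2, w1Rw1, w2Rw2
Branch closes: r and ~r both at w2.
All branches of the negation close; one closing branch shown above.

Valid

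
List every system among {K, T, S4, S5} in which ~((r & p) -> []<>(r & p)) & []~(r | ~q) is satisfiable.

K

T-tableau for the formula:
1. ~((r & p) -> []<>(r & p)) & []~(r | ~q), w0
2. ~((r & p) -> []<>(r & p)), w0   [&-rule on 1]
3. []~(r | ~q), w0   [&-rule on 1]
4. r & p, w0   [~->-rule on 2]
5. ~[]<>(r & p), w0   [~->-rule on 2]
6. r, w0   [&-rule on 4]
7. p, w0   [&-rule on 4]
8. ~(r | ~q), w0   [[]-rule on 3 via w0Rw0]
9. ~r, w0   [~|-rule on 8]
10. q, w0   [~|-rule on 8]
Accessibility: w0Rw0
Branch closes: r and ~r both at w0.
Every branch closes (one shown): unsatisfiable in T, hence also in S4, S5 (every S4/S5-frame is a T-frame).
K-tableau for the formula:
1. ~((r & p) -> []<>(r & p)) & []~(r | ~q), w0
2. ~((r & p) -> []<>(r & p)), w0   [&-rule on 1]
3. []~(r | ~q), w0   [&-rule on 1]
4. r & p, w0   [~->-rule on 2]
5. ~[]<>(r & p), w0   [~->-rule on 2]
6. r, w0   [&-rule on 4]
7. p, w0   [&-rule on 4]
8. ~<>(r & p), w1   [~[]-rule on 5: fresh world w1, w0Rw1]
9. ~(r | ~q), w1   [[]-rule on 3 via w0Rw1]
10. ~r, w1   [~|-rule on 9]
11. q, w1   [~|-rule on 9]
Accessibility: w0Rw1
Complete open branch: satisfiable in K.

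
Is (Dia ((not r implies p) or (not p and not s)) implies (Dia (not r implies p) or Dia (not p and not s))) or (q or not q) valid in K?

Tableau for the negation not ((Dia ((not r implies p) or (not p and not s)) implies (Dia (not r implies p) or Dia (not p and not s))) or (q or not q)):
1. not ((Dia ((not r implies p) or (not p and not s)) implies (Dia (not r implies p) or Dia (not p and not s))) or (q or not q)), 0
2. not (Dia ((not r implies p) or (not p and not s)) implies (Dia (not r implies p) or Dia (not p and not s))), 0   [neg-or-rule on 1]
3. not (q or not q), 0   [neg-or-rule on 1]
4. Dia ((not r implies p) or (not p and not s)), 0   [neg-implies-rule on 2]
5. not (Dia (not r implies p) or Dia (not p and not s)), 0   [neg-implies-rule on 2]
6. not q, 0   [neg-or-rule on 3]
7. q, 0   [neg-or-rule on 3]
Branch closes: q and not q both at 0.
All branches of the negation close; one closing branch shown above.

Valid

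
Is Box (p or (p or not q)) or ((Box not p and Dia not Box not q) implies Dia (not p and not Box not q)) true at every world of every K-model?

Tableau for the negation not (Box (p or (p or not q)) or ((Box not p and Dia not Box not q) implies Dia (not p and not Box not q))):
1. not (Box (p or (p or not q)) or ((Box not p and Dia not Box not q) implies Dia (not p and not Box not q))), 0
2. not Box (p or (p or not q)), 0
3. not ((Box not p and Dia not Box not q) implies Dia (not p and not Box not q)), 0
4. Box not p and Dia not Box not q, 0
5. not Dia (not p and not Box not q), 0
6. Box not p, 0
7. Dia not Box not q, 0
8. not (p or (p or not q)), 1
9. not p, 1
10. not (p or not q), 1
11. q, 1
12. not (not p and not Box not q), 1
13. Box not q, 1
14. not Box not q, 2
15. not (not p and not Box not q), 2
16. not p, 2
17. Box not q, 2
18. q, 3
19. not q, 3
Accessibility: 0R1, 0R2, 2R3
Branch closes: q and not q both at 3.
Every branch of the negation's tableau closes; the branch above is one of them.

Valid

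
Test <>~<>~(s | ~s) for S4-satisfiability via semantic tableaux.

1. <>~<>~(s | ~s), 0
2. ~<>~(s | ~s), 1   [<>-rule on 1: fresh world 1, 0R1]
3. s | ~s, 1   [~<>-rule on 2 via 1R1]
4. ~s, 1   [|-rule on 3 (branches; this branch)]
Accessibility: 0R0, 0R1, 1R1

Satisfiable (open branch found)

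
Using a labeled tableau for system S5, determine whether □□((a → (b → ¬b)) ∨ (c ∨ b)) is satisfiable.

Satisfiable (open branch found)

1. □□((a → (b → ¬b)) ∨ (c ∨ b)), w0
2. □((a → (b → ¬b)) ∨ (c ∨ b)), w0
3. (a → (b → ¬b)) ∨ (c ∨ b), w0
4. c ∨ b, w0
5. b, w0
Accessibility: w0Rw0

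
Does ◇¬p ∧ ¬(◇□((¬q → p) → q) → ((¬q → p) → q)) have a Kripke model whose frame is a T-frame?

1. ◇¬p ∧ ¬(◇□((¬q → p) → q) → ((¬q → p) → q)), w0
2. ◇¬p, w0
3. ¬(◇□((¬q → p) → q) → ((¬q → p) → q)), w0
4. ◇□((¬q → p) → q), w0
5. ¬((¬q → p) → q), w0
6. ¬q → p, w0
7. ¬q, w0
8. p, w0
9. ¬p, w1
10. □((¬q → p) → q), w2
11. (¬q → p) → q, w2
12. q, w2
Accessibility: w0Rw0, w0Rw1, w0Rw2, w1Rw1, w2Rw2

Satisfiable (open branch found)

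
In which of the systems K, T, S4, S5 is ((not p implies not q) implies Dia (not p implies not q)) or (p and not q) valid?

T, S4, S5

T-tableau for the negation not (((not p implies not q) implies Dia (not p implies not q)) or (p and not q)):
1. not (((not p implies not q) implies Dia (not p implies not q)) or (p and not q)), w0
2. not ((not p implies not q) implies Dia (not p implies not q)), w0   [neg-or-rule on 1]
3. not (p and not q), w0   [neg-or-rule on 1]
4. not p implies not q, w0   [neg-implies-rule on 2]
5. not Dia (not p implies not q), w0   [neg-implies-rule on 2]
6. not (not p implies not q), w0   [neg-Dia-rule on 5 via w0Rw0]
7. not p, w0   [neg-implies-rule on 6]
8. q, w0   [neg-implies-rule on 6]
9. not q, w0   [implies-rule on 4 (branches; this branch)]
Accessibility: w0Rw0
Branch closes: q and not q both at w0.
Every branch closes (one shown): valid in T, hence also in S4, S5 (every theorem of T is a theorem of S4 and S5).
K-tableau for the negation not (((not p implies not q) implies Dia (not p implies not q)) or (p and not q)):
1. not (((not p implies not q) implies Dia (not p implies not q)) or (p and not q)), w0
2. not ((not p implies not q) implies Dia (not p implies not q)), w0   [neg-or-rule on 1]
3. not (p and not q), w0   [neg-or-rule on 1]
4. not p implies not q, w0   [neg-implies-rule on 2]
5. not Dia (not p implies not q), w0   [neg-implies-rule on 2]
6. q, w0   [neg-and-rule on 3 (branches; this branch)]
7. p, w0   [implies-rule on 4 (branches; this branch)]
Complete open branch: countermodel on a K-frame, so not valid in K.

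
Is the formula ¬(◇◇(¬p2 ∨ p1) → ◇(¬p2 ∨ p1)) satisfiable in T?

Satisfiable

1. ¬(◇◇(¬p2 ∨ p1) → ◇(¬p2 ∨ p1)), 0
2. ◇◇(¬p2 ∨ p1), 0
3. ¬◇(¬p2 ∨ p1), 0
4. ¬(¬p2 ∨ p1), 0
5. p2, 0
6. ¬p1, 0
7. ◇(¬p2 ∨ p1), 1
8. ¬(¬p2 ∨ p1), 1
9. p2, 1
10. ¬p1, 1
11. ¬p2 ∨ p1, 2
12. p1, 2
Accessibility: 0R0, 0R1, 1R1, 1R2, 2R2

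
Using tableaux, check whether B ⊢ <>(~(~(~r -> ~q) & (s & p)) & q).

No, not valid

Tableau for the negation ~<>(~(~(~r -> ~q) & (s & p)) & q):
1. ~<>(~(~(~r -> ~q) & (s & p)) & q), w0
2. ~(~(~(~r -> ~q) & (s & p)) & q), w0
3. ~q, w0
Accessibility: w0Rw0
The negation has an open branch (countermodel exists).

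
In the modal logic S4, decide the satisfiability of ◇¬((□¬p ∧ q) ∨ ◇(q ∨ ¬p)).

1. ◇¬((□¬p ∧ q) ∨ ◇(q ∨ ¬p)), w0
2. ¬((□¬p ∧ q) ∨ ◇(q ∨ ¬p)), w1
3. ¬(□¬p ∧ q), w1
4. ¬◇(q ∨ ¬p), w1
5. ¬(q ∨ ¬p), w1
6. ¬q, w1
7. p, w1
Accessibility: w0Rw0, w0Rw1, w1Rw1

Satisfiable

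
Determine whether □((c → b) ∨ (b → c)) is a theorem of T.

Tableau for the negation ¬□((c → b) ∨ (b → c)):
1. ¬□((c → b) ∨ (b → c)), u
2. ¬((c → b) ∨ (b → c)), v
3. ¬(c → b), v
4. ¬(b → c), v
5. c, v
6. ¬b, v
7. b, v
8. ¬c, v
Accessibility: uRu, uRv, vRv
Branch closes: b and ¬b both at v.
All branches of the negation close; one closing branch shown above.

Yes, valid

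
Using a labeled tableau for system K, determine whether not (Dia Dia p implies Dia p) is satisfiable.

1. not (Dia Dia p implies Dia p), w0
2. Dia Dia p, w0
3. not Dia p, w0
4. Dia p, w1
5. not p, w1
6. p, w2
Accessibility: w0Rw1, w1Rw2

Satisfiable (open branch found)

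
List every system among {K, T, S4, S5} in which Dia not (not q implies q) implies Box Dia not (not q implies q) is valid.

S5

S4-tableau for the negation not (Dia not (not q implies q) implies Box Dia not (not q implies q)):
1. not (Dia not (not q implies q) implies Box Dia not (not q implies q)), w0
2. Dia not (not q implies q), w0
3. not Box Dia not (not q implies q), w0
4. not (not q implies q), w1
5. not q, w1
6. not Dia not (not q implies q), w2
7. not q implies q, w2
8. q, w2
Accessibility: w0Rw0, w0Rw1, w0Rw2, w1Rw1, w2Rw2
Complete open branch: countermodel on an S4-frame, so not valid in S4, nor in K, T (the same frame is also a K-frame and a T-frame).
S5-tableau for the negation not (Dia not (not q implies q) implies Box Dia not (not q implies q)):
1. not (Dia not (not q implies q) implies Box Dia not (not q implies q)), w0
2. Dia not (not q implies q), w0
3. not Box Dia not (not q implies q), w0
4. not (not q implies q), w1
5. not q, w1
6. not Dia not (not q implies q), w2
7. not q implies q, w0
8. not q implies q, w1
9. not q implies q, w2
10. q, w0
11. q, w1
Accessibility: w0Rw0, w0Rw1, w0Rw2, w1Rw0, w1Rw1, w1Rw2, w2Rw0, w2Rw1, w2Rw2
Branch closes: q and not q both at w1.
Every branch closes (one shown): valid in S5.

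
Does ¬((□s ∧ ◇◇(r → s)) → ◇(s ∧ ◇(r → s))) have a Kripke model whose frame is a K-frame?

1. ¬((□s ∧ ◇◇(r → s)) → ◇(s ∧ ◇(r → s))), u
2. □s ∧ ◇◇(r → s), u
3. ¬◇(s ∧ ◇(r → s)), u
4. □s, u
5. ◇◇(r → s), u
6. ◇(r → s), v
7. ¬(s ∧ ◇(r → s)), v
8. s, v
9. ¬◇(r → s), v
10. r → s, w
11. ¬(r → s), w
12. r, w
13. ¬s, w
14. s, w
Accessibility: uRv, vRw
Branch closes: s and ¬s both at w.
(One branch shown.) All branches close.

Unsatisfiable (every branch closes)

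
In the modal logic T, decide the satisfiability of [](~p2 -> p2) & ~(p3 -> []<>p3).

1. [](~p2 -> p2) & ~(p3 -> []<>p3), w0
2. [](~p2 -> p2), w0
3. ~(p3 -> []<>p3), w0
4. p3, w0
5. ~[]<>p3, w0
6. ~p2 -> p2, w0
7. p2, w0
8. ~<>p3, w1
9. ~p2 -> p2, w1
10. ~p3, w1
11. p2, w1
Accessibility: w0Rw0, w0Rw1, w1Rw1

Satisfiable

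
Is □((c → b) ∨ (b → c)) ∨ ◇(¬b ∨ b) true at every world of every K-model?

Tableau for the negation ¬(□((c → b) ∨ (b → c)) ∨ ◇(¬b ∨ b)):
1. ¬(□((c → b) ∨ (b → c)) ∨ ◇(¬b ∨ b)), 0
2. ¬□((c → b) ∨ (b → c)), 0
3. ¬◇(¬b ∨ b), 0
4. ¬((c → b) ∨ (b → c)), 1
5. ¬(c → b), 1
6. ¬(b → c), 1
7. c, 1
8. ¬b, 1
9. b, 1
10. ¬c, 1
Accessibility: 0R1
Branch closes: b and ¬b both at 1.
Every branch of the negation's tableau closes; the branch above is one of them.

Valid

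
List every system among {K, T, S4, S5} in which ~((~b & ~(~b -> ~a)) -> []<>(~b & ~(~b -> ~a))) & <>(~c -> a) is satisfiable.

S4-tableau for the formula:
1. ~((~b & ~(~b -> ~a)) -> []<>(~b & ~(~b -> ~a))) & <>(~c -> a), u
2. ~((~b & ~(~b -> ~a)) -> []<>(~b & ~(~b -> ~a))), u
3. <>(~c -> a), u
4. ~b & ~(~b -> ~a), u
5. ~[]<>(~b & ~(~b -> ~a)), u
6. ~b, u
7. ~(~b -> ~a), u
8. a, u
9. ~c -> a, v
10. a, v
11. ~<>(~b & ~(~b -> ~a)), w
12. ~(~b & ~(~b -> ~a)), w
13. ~b -> ~a, w
14. ~a, w
Accessibility: uRu, uRv, uRw, vRv, wRw
Complete open branch: satisfiable in S4, hence also in K, T (this S4-model is also a K-model and a T-model).
S5-tableau for the formula:
1. ~((~b & ~(~b -> ~a)) -> []<>(~b & ~(~b -> ~a))) & <>(~c -> a), u
2. ~((~b & ~(~b -> ~a)) -> []<>(~b & ~(~b -> ~a))), u
3. <>(~c -> a), u
4. ~b & ~(~b -> ~a), u
5. ~[]<>(~b & ~(~b -> ~a)), u
6. ~b, u
7. ~(~b -> ~a), u
8. a, u
9. ~c -> a, v
10. a, v
11. ~<>(~b & ~(~b -> ~a)), w
12. ~(~b & ~(~b -> ~a)), u
13. ~(~b & ~(~b -> ~a)), v
14. ~(~b & ~(~b -> ~a)), w
15. ~b -> ~a, u
16. ~b -> ~a, v
17. ~b -> ~a, w
18. ~a, u
Accessibility: uRu, uRv, uRw, vRu, vRv, vRw, wRu, wRv, wRw
Branch closes: a and ~a both at u.
Every branch closes (one shown): unsatisfiable in S5.

K, T, S4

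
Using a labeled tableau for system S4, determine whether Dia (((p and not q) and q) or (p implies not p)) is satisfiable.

Yes, satisfiable

1. Dia (((p and not q) and q) or (p implies not p)), w0
2. ((p and not q) and q) or (p implies not p), w1
3. p implies not p, w1
4. not p, w1
Accessibility: w0Rw0, w0Rw1, w1Rw1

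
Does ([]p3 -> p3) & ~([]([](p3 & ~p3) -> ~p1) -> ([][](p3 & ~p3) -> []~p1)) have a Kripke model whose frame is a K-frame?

1. ([]p3 -> p3) & ~([]([](p3 & ~p3) -> ~p1) -> ([][](p3 & ~p3) -> []~p1)), w0
2. []p3 -> p3, w0
3. ~([]([](p3 & ~p3) -> ~p1) -> ([][](p3 & ~p3) -> []~p1)), w0
4. []([](p3 & ~p3) -> ~p1), w0
5. ~([][](p3 & ~p3) -> []~p1), w0
6. [][](p3 & ~p3), w0
7. ~[]~p1, w0
8. ~[]p3, w0
9. p1, w1
10. [](p3 & ~p3) -> ~p1, w1
11. [](p3 & ~p3), w1
12. ~[](p3 & ~p3), w1
13. ~p3, w2
14. [](p3 & ~p3) -> ~p1, w2
15. [](p3 & ~p3), w2
16. ~p1, w2
17. ~(p3 & ~p3), w3
18. p3 & ~p3, w3
19. p3, w3
20. ~p3, w3
Accessibility: w0Rw1, w0Rw2, w1Rw3
Branch closes: p3 and ~p3 both at w3.
All branches of the tableau close; one closing branch shown above.

Unsatisfiable (every branch closes)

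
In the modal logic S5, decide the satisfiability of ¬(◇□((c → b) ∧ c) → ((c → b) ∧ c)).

1. ¬(◇□((c → b) ∧ c) → ((c → b) ∧ c)), u
2. ◇□((c → b) ∧ c), u   [¬→-rule on 1]
3. ¬((c → b) ∧ c), u   [¬→-rule on 1]
4. ¬(c → b), u   [¬∧-rule on 3 (branches; this branch)]
5. c, u   [¬→-rule on 4]
6. ¬b, u   [¬→-rule on 4]
7. □((c → b) ∧ c), v   [◇-rule on 2: fresh world v, uRv]
8. (c → b) ∧ c, u   [□-rule on 7 via vRu]
9. c → b, u   [∧-rule on 8]
10. (c → b) ∧ c, v   [□-rule on 7 via vRv]
11. c → b, v   [∧-rule on 10]
12. c, v   [∧-rule on 10]
13. b, u   [→-rule on 9 (branches; this branch)]
Accessibility: uRu, uRv, vRu, vRv
Branch closes: b and ¬b both at u.
All branches of the tableau close; one closing branch shown above.

Unsatisfiable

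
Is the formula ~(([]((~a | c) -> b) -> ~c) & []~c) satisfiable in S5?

1. ~(([]((~a | c) -> b) -> ~c) & []~c), u
2. ~[]~c, u   [~&-rule on 1 (branches; this branch)]
3. c, v   [~[]-rule on 2: fresh world v, uRv]
Accessibility: uRu, uRv, vRu, vRv

Satisfiable (open branch found)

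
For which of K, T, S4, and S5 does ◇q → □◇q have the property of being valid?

S5-tableau for the negation ¬(◇q → □◇q):
1. ¬(◇q → □◇q), u
2. ◇q, u   [¬→-rule on 1]
3. ¬□◇q, u   [¬→-rule on 1]
4. q, v   [◇-rule on 2: fresh world v, uRv]
5. ¬◇q, w   [¬□-rule on 3: fresh world w, uRw]
6. ¬q, u   [¬◇-rule on 5 via wRu]
7. ¬q, v   [¬◇-rule on 5 via wRv]
Accessibility: uRu, uRv, uRw, vRu, vRv, vRw, wRu, wRv, wRw
Branch closes: q and ¬q both at v.
Every branch closes (one shown): valid in S5.
S4-tableau for the negation ¬(◇q → □◇q):
1. ¬(◇q → □◇q), u
2. ◇q, u   [¬→-rule on 1]
3. ¬□◇q, u   [¬→-rule on 1]
4. q, v   [◇-rule on 2: fresh world v, uRv]
5. ¬◇q, w   [¬□-rule on 3: fresh world w, uRw]
6. ¬q, w   [¬◇-rule on 5 via wRw]
Accessibility: uRu, uRv, uRw, vRv, wRw
Complete open branch: countermodel on an S4-frame, so not valid in S4, nor in K, T (the same frame is also a K-frame and a T-frame).

S5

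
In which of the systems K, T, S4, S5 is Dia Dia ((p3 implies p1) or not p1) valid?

T, S4, S5

T-tableau for the negation not Dia Dia ((p3 implies p1) or not p1):
1. not Dia Dia ((p3 implies p1) or not p1), 0
2. not Dia ((p3 implies p1) or not p1), 0
3. not ((p3 implies p1) or not p1), 0
4. not (p3 implies p1), 0
5. p1, 0
6. p3, 0
7. not p1, 0
Accessibility: 0R0
Branch closes: p1 and not p1 both at 0.
Every branch closes (one shown): valid in T, hence also in S4, S5 (every theorem of T is a theorem of S4 and S5).
K-tableau for the negation not Dia Dia ((p3 implies p1) or not p1):
1. not Dia Dia ((p3 implies p1) or not p1), 0
Complete open branch: countermodel on a K-frame, so not valid in K.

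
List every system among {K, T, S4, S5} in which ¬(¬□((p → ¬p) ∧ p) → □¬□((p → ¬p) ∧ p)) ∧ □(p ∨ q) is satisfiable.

K

T-tableau for the formula:
1. ¬(¬□((p → ¬p) ∧ p) → □¬□((p → ¬p) ∧ p)) ∧ □(p ∨ q), w0
2. ¬(¬□((p → ¬p) ∧ p) → □¬□((p → ¬p) ∧ p)), w0
3. □(p ∨ q), w0
4. ¬□((p → ¬p) ∧ p), w0
5. ¬□¬□((p → ¬p) ∧ p), w0
6. p ∨ q, w0
7. q, w0
8. ¬((p → ¬p) ∧ p), w1
9. p ∨ q, w1
10. ¬(p → ¬p), w1
11. p, w1
12. q, w1
13. □((p → ¬p) ∧ p), w2
14. p ∨ q, w2
15. (p → ¬p) ∧ p, w2
16. p → ¬p, w2
17. p, w2
18. q, w2
19. ¬p, w2
Accessibility: w0Rw0, w0Rw1, w0Rw2, w1Rw1, w2Rw2
Branch closes: p and ¬p both at w2.
Every branch closes (one shown): unsatisfiable in T, hence also in S4, S5 (every S4/S5-frame is a T-frame).
K-tableau for the formula:
1. ¬(¬□((p → ¬p) ∧ p) → □¬□((p → ¬p) ∧ p)) ∧ □(p ∨ q), w0
2. ¬(¬□((p → ¬p) ∧ p) → □¬□((p → ¬p) ∧ p)), w0
3. □(p ∨ q), w0
4. ¬□((p → ¬p) ∧ p), w0
5. ¬□¬□((p → ¬p) ∧ p), w0
6. ¬((p → ¬p) ∧ p), w1
7. p ∨ q, w1
8. ¬p, w1
9. q, w1
10. □((p → ¬p) ∧ p), w2
11. p ∨ q, w2
12. q, w2
Accessibility: w0Rw1, w0Rw2
Complete open branch: satisfiable in K.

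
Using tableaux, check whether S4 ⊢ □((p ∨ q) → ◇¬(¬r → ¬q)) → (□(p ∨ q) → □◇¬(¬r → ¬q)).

Valid

Tableau for the negation ¬(□((p ∨ q) → ◇¬(¬r → ¬q)) → (□(p ∨ q) → □◇¬(¬r → ¬q))):
1. ¬(□((p ∨ q) → ◇¬(¬r → ¬q)) → (□(p ∨ q) → □◇¬(¬r → ¬q))), w0
2. □((p ∨ q) → ◇¬(¬r → ¬q)), w0   [¬→-rule on 1]
3. ¬(□(p ∨ q) → □◇¬(¬r → ¬q)), w0   [¬→-rule on 1]
4. □(p ∨ q), w0   [¬→-rule on 3]
5. ¬□◇¬(¬r → ¬q), w0   [¬→-rule on 3]
6. (p ∨ q) → ◇¬(¬r → ¬q), w0   [□-rule on 2 via w0Rw0]
7. p ∨ q, w0   [□-rule on 4 via w0Rw0]
8. ◇¬(¬r → ¬q), w0   [→-rule on 6 (branches; this branch)]
9. q, w0   [∨-rule on 7 (branches; this branch)]
10. ¬◇¬(¬r → ¬q), w1   [¬□-rule on 5: fresh world w1, w0Rw1]
11. (p ∨ q) → ◇¬(¬r → ¬q), w1   [□-rule on 2 via w0Rw1]
12. p ∨ q, w1   [□-rule on 4 via w0Rw1]
13. ¬r → ¬q, w1   [¬◇-rule on 10 via w1Rw1]
14. ◇¬(¬r → ¬q), w1   [→-rule on 11 (branches; this branch)]
15. q, w1   [∨-rule on 12 (branches; this branch)]
16. r, w1   [→-rule on 13 (branches; this branch)]
17. ¬(¬r → ¬q), w2   [◇-rule on 8: fresh world w2, w0Rw2]
18. ¬r, w2   [¬→-rule on 17]
19. q, w2   [¬→-rule on 17]
20. (p ∨ q) → ◇¬(¬r → ¬q), w2   [□-rule on 2 via w0Rw2]
21. p ∨ q, w2   [□-rule on 4 via w0Rw2]
22. ◇¬(¬r → ¬q), w2   [→-rule on 20 (branches; this branch)]
23. ¬(¬r → ¬q), w3   [◇-rule on 14: fresh world w3, w1Rw3]
24. ¬r, w3   [¬→-rule on 23]
25. q, w3   [¬→-rule on 23]
26. (p ∨ q) → ◇¬(¬r → ¬q), w3   [□-rule on 2 via w0Rw3]
27. p ∨ q, w3   [□-rule on 4 via w0Rw3]
28. ¬r → ¬q, w3   [¬◇-rule on 10 via w1Rw3]
29. ◇¬(¬r → ¬q), w3   [→-rule on 26 (branches; this branch)]
30. ¬q, w3   [→-rule on 28 (branches; this branch)]
Accessibility: w0Rw0, w0Rw1, w0Rw2, w0Rw3, w1Rw1, w1Rw3, w2Rw2, w3Rw3
Branch closes: q and ¬q both at w3.
Every branch of the negation's tableau closes; the branch above is one of them.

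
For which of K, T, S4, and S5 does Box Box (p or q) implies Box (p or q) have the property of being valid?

T, S4, S5

K-tableau for the negation not (Box Box (p or q) implies Box (p or q)):
1. not (Box Box (p or q) implies Box (p or q)), u
2. Box Box (p or q), u
3. not Box (p or q), u
4. not (p or q), v
5. not p, v
6. not q, v
7. Box (p or q), v
Accessibility: uRv
Complete open branch: countermodel on a K-frame, so not valid in K.
T-tableau for the negation not (Box Box (p or q) implies Box (p or q)):
1. not (Box Box (p or q) implies Box (p or q)), u
2. Box Box (p or q), u
3. not Box (p or q), u
4. Box (p or q), u
5. p or q, u
6. q, u
7. not (p or q), v
8. not p, v
9. not q, v
10. Box (p or q), v
11. p or q, v
12. q, v
Accessibility: uRu, uRv, vRv
Branch closes: q and not q both at v.
Every branch closes (one shown): valid in T, hence also in S4, S5 (every theorem of T is a theorem of S4 and S5).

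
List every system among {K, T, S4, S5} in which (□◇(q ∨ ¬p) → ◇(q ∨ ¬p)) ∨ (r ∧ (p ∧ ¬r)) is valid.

T-tableau for the negation ¬((□◇(q ∨ ¬p) → ◇(q ∨ ¬p)) ∨ (r ∧ (p ∧ ¬r))):
1. ¬((□◇(q ∨ ¬p) → ◇(q ∨ ¬p)) ∨ (r ∧ (p ∧ ¬r))), w0
2. ¬(□◇(q ∨ ¬p) → ◇(q ∨ ¬p)), w0
3. ¬(r ∧ (p ∧ ¬r)), w0
4. □◇(q ∨ ¬p), w0
5. ¬◇(q ∨ ¬p), w0
6. ◇(q ∨ ¬p), w0
7. ¬(q ∨ ¬p), w0
8. ¬q, w0
9. p, w0
10. ¬(p ∧ ¬r), w0
11. r, w0
12. q ∨ ¬p, w1
13. ◇(q ∨ ¬p), w1
14. ¬(q ∨ ¬p), w1
15. ¬q, w1
16. p, w1
17. ¬p, w1
Accessibility: w0Rw0, w0Rw1, w1Rw1
Branch closes: p and ¬p both at w1.
Every branch closes (one shown): valid in T, hence also in S4, S5 (every theorem of T is a theorem of S4 and S5).
K-tableau for the negation ¬((□◇(q ∨ ¬p) → ◇(q ∨ ¬p)) ∨ (r ∧ (p ∧ ¬r))):
1. ¬((□◇(q ∨ ¬p) → ◇(q ∨ ¬p)) ∨ (r ∧ (p ∧ ¬r))), w0
2. ¬(□◇(q ∨ ¬p) → ◇(q ∨ ¬p)), w0
3. ¬(r ∧ (p ∧ ¬r)), w0
4. □◇(q ∨ ¬p), w0
5. ¬◇(q ∨ ¬p), w0
6. ¬(p ∧ ¬r), w0
7. r, w0
Complete open branch: countermodel on a K-frame, so not valid in K.

T, S4, S5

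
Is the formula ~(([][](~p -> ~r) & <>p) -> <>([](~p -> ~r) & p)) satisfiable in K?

Unsatisfiable (every branch closes)

1. ~(([][](~p -> ~r) & <>p) -> <>([](~p -> ~r) & p)), w0
2. [][](~p -> ~r) & <>p, w0
3. ~<>([](~p -> ~r) & p), w0
4. [][](~p -> ~r), w0
5. <>p, w0
6. p, w1
7. ~([](~p -> ~r) & p), w1
8. [](~p -> ~r), w1
9. ~[](~p -> ~r), w1
10. ~(~p -> ~r), w2
11. ~p, w2
12. r, w2
13. ~p -> ~r, w2
14. ~r, w2
Accessibility: w0Rw1, w1Rw2
Branch closes: r and ~r both at w2.
All branches of the tableau close; one closing branch shown above.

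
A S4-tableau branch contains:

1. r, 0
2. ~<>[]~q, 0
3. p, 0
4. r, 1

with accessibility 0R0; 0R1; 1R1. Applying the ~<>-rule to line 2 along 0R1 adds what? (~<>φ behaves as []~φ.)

~<>φ behaves as []~φ: propagate the negated body to each accessible world.

~[]~q, 1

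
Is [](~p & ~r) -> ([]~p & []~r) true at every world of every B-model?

Valid

Tableau for the negation ~([](~p & ~r) -> ([]~p & []~r)):
1. ~([](~p & ~r) -> ([]~p & []~r)), 0
2. [](~p & ~r), 0   [~->-rule on 1]
3. ~([]~p & []~r), 0   [~->-rule on 1]
4. ~p & ~r, 0   [[]-rule on 2 via 0R0]
5. ~p, 0   [&-rule on 4]
6. ~r, 0   [&-rule on 4]
7. ~[]~r, 0   [~&-rule on 3 (branches; this branch)]
8. r, 1   [~[]-rule on 7: fresh world 1, 0R1]
9. ~p & ~r, 1   [[]-rule on 2 via 0R1]
10. ~p, 1   [&-rule on 9]
11. ~r, 1   [&-rule on 9]
Accessibility: 0R0, 0R1, 1R0, 1R1
Branch closes: r and ~r both at 1.
All branches of the negation close; one closing branch shown above.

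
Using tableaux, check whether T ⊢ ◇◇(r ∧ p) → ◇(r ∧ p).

No, not valid

Tableau for the negation ¬(◇◇(r ∧ p) → ◇(r ∧ p)):
1. ¬(◇◇(r ∧ p) → ◇(r ∧ p)), w0
2. ◇◇(r ∧ p), w0
3. ¬◇(r ∧ p), w0
4. ¬(r ∧ p), w0
5. ¬p, w0
6. ◇(r ∧ p), w1
7. ¬(r ∧ p), w1
8. ¬p, w1
9. r ∧ p, w2
10. r, w2
11. p, w2
Accessibility: w0Rw0, w0Rw1, w1Rw1, w1Rw2, w2Rw2
The negation has an open branch (countermodel exists).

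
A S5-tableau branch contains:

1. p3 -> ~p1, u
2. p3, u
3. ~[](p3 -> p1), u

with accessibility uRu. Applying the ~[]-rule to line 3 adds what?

a fresh world v with uRv, and ~(p3 -> p1) at v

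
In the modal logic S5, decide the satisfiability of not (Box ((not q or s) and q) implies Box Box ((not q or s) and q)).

No, unsatisfiable

1. not (Box ((not q or s) and q) implies Box Box ((not q or s) and q)), w0
2. Box ((not q or s) and q), w0
3. not Box Box ((not q or s) and q), w0
4. (not q or s) and q, w0
5. not q or s, w0
6. q, w0
7. s, w0
8. not Box ((not q or s) and q), w1
9. (not q or s) and q, w1
10. not q or s, w1
11. q, w1
12. s, w1
13. not ((not q or s) and q), w2
14. (not q or s) and q, w2
15. not q or s, w2
16. q, w2
17. not (not q or s), w2
18. not s, w2
19. s, w2
Accessibility: w0Rw0, w0Rw1, w0Rw2, w1Rw0, w1Rw1, w1Rw2, w2Rw0, w2Rw1, w2Rw2
Branch closes: s and not s both at w2.
(One branch shown.) All branches close.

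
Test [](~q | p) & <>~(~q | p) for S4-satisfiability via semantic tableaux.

Unsatisfiable

1. [](~q | p) & <>~(~q | p), 0
2. [](~q | p), 0   [&-rule on 1]
3. <>~(~q | p), 0   [&-rule on 1]
4. ~q | p, 0   [[]-rule on 2 via 0R0]
5. p, 0   [|-rule on 4 (branches; this branch)]
6. ~(~q | p), 1   [<>-rule on 3: fresh world 1, 0R1]
7. q, 1   [~|-rule on 6]
8. ~p, 1   [~|-rule on 6]
9. ~q | p, 1   [[]-rule on 2 via 0R1]
10. p, 1   [|-rule on 9 (branches; this branch)]
Accessibility: 0R0, 0R1, 1R1
Branch closes: p and ~p both at 1.
All branches of the tableau close; one closing branch shown above.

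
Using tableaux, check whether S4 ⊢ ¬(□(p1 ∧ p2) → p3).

No, not valid

Tableau for the negation □(p1 ∧ p2) → p3:
1. □(p1 ∧ p2) → p3, u
2. p3, u   [→-rule on 1 (branches; this branch)]
Accessibility: uRu
The negation has an open branch (countermodel exists).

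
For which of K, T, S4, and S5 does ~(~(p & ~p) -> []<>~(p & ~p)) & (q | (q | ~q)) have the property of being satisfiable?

K

T-tableau for the formula:
1. ~(~(p & ~p) -> []<>~(p & ~p)) & (q | (q | ~q)), w0
2. ~(~(p & ~p) -> []<>~(p & ~p)), w0
3. q | (q | ~q), w0
4. ~(p & ~p), w0
5. ~[]<>~(p & ~p), w0
6. q | ~q, w0
7. p, w0
8. ~q, w0
9. ~<>~(p & ~p), w1
10. p & ~p, w1
11. p, w1
12. ~p, w1
Accessibility: w0Rw0, w0Rw1, w1Rw1
Branch closes: p and ~p both at w1.
Every branch closes (one shown): unsatisfiable in T, hence also in S4, S5 (every S4/S5-frame is a T-frame).
K-tableau for the formula:
1. ~(~(p & ~p) -> []<>~(p & ~p)) & (q | (q | ~q)), w0
2. ~(~(p & ~p) -> []<>~(p & ~p)), w0
3. q | (q | ~q), w0
4. ~(p & ~p), w0
5. ~[]<>~(p & ~p), w0
6. q | ~q, w0
7. p, w0
8. ~q, w0
9. ~<>~(p & ~p), w1
Accessibility: w0Rw1
Complete open branch: satisfiable in K.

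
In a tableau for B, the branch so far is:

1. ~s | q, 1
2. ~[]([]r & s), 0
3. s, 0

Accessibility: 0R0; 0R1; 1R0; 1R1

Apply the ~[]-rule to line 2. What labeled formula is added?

a fresh world 2 with 0R2, and ~([]r & s) at 2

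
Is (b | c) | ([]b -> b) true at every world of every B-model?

Tableau for the negation ~((b | c) | ([]b -> b)):
1. ~((b | c) | ([]b -> b)), u
2. ~(b | c), u   [~|-rule on 1]
3. ~([]b -> b), u   [~|-rule on 1]
4. ~b, u   [~|-rule on 2]
5. ~c, u   [~|-rule on 2]
6. []b, u   [~->-rule on 3]
7. b, u   [[]-rule on 6 via uRu]
Accessibility: uRu
Branch closes: b and ~b both at u.
All branches of the negation close; one closing branch shown above.

Valid in B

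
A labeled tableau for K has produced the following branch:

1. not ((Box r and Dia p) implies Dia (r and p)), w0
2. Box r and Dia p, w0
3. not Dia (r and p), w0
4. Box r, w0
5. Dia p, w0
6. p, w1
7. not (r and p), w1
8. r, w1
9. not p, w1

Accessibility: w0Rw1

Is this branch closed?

Yes, closed

Both p and not p appear at w1.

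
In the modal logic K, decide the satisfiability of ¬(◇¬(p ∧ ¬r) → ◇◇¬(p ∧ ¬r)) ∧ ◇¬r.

1. ¬(◇¬(p ∧ ¬r) → ◇◇¬(p ∧ ¬r)) ∧ ◇¬r, w0
2. ¬(◇¬(p ∧ ¬r) → ◇◇¬(p ∧ ¬r)), w0
3. ◇¬r, w0
4. ◇¬(p ∧ ¬r), w0
5. ¬◇◇¬(p ∧ ¬r), w0
6. ¬r, w1
7. ¬◇¬(p ∧ ¬r), w1
8. ¬(p ∧ ¬r), w2
9. ¬◇¬(p ∧ ¬r), w2
10. r, w2
Accessibility: w0Rw1, w0Rw2

Satisfiable (open branch found)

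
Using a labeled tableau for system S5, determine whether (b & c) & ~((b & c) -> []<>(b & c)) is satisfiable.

Unsatisfiable (every branch closes)

1. (b & c) & ~((b & c) -> []<>(b & c)), 0
2. b & c, 0
3. ~((b & c) -> []<>(b & c)), 0
4. b, 0
5. c, 0
6. ~[]<>(b & c), 0
7. ~<>(b & c), 1
8. ~(b & c), 0
9. ~(b & c), 1
10. ~c, 0
Accessibility: 0R0, 0R1, 1R0, 1R1
Branch closes: c and ~c both at 0.
(One branch shown.) All branches close.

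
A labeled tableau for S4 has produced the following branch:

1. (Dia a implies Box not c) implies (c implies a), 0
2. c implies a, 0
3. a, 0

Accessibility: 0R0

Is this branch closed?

There is no literal clash: for every atom and world, at most one sign appears.

Open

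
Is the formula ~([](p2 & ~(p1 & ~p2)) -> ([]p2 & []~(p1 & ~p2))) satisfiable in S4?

No, unsatisfiable

1. ~([](p2 & ~(p1 & ~p2)) -> ([]p2 & []~(p1 & ~p2))), 0
2. [](p2 & ~(p1 & ~p2)), 0   [~->-rule on 1]
3. ~([]p2 & []~(p1 & ~p2)), 0   [~->-rule on 1]
4. p2 & ~(p1 & ~p2), 0   [[]-rule on 2 via 0R0]
5. p2, 0   [&-rule on 4]
6. ~(p1 & ~p2), 0   [&-rule on 4]
7. ~[]~(p1 & ~p2), 0   [~&-rule on 3 (branches; this branch)]
8. p1 & ~p2, 1   [~[]-rule on 7: fresh world 1, 0R1]
9. p1, 1   [&-rule on 8]
10. ~p2, 1   [&-rule on 8]
11. p2 & ~(p1 & ~p2), 1   [[]-rule on 2 via 0R1]
12. p2, 1   [&-rule on 11]
13. ~(p1 & ~p2), 1   [&-rule on 11]
Accessibility: 0R0, 0R1, 1R1
Branch closes: p2 and ~p2 both at 1.
Every branch closes; the branch above is one of them.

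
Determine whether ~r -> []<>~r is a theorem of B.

Valid

Tableau for the negation ~(~r -> []<>~r):
1. ~(~r -> []<>~r), u
2. ~r, u
3. ~[]<>~r, u
4. ~<>~r, v
5. r, u
Accessibility: uRu, uRv, vRu, vRv
Branch closes: r and ~r both at u.
All branches of the negation close; one closing branch shown above.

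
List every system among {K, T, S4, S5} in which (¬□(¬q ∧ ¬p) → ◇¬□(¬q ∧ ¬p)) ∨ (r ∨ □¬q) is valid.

T, S4, S5

T-tableau for the negation ¬((¬□(¬q ∧ ¬p) → ◇¬□(¬q ∧ ¬p)) ∨ (r ∨ □¬q)):
1. ¬((¬□(¬q ∧ ¬p) → ◇¬□(¬q ∧ ¬p)) ∨ (r ∨ □¬q)), u
2. ¬(¬□(¬q ∧ ¬p) → ◇¬□(¬q ∧ ¬p)), u
3. ¬(r ∨ □¬q), u
4. ¬□(¬q ∧ ¬p), u
5. ¬◇¬□(¬q ∧ ¬p), u
6. ¬r, u
7. ¬□¬q, u
8. □(¬q ∧ ¬p), u
9. ¬q ∧ ¬p, u
10. ¬q, u
11. ¬p, u
12. ¬(¬q ∧ ¬p), v
13. □(¬q ∧ ¬p), v
14. ¬q ∧ ¬p, v
15. ¬q, v
16. ¬p, v
17. p, v
Accessibility: uRu, uRv, vRv
Branch closes: p and ¬p both at v.
Every branch closes (one shown): valid in T, hence also in S4, S5 (every theorem of T is a theorem of S4 and S5).
K-tableau for the negation ¬((¬□(¬q ∧ ¬p) → ◇¬□(¬q ∧ ¬p)) ∨ (r ∨ □¬q)):
1. ¬((¬□(¬q ∧ ¬p) → ◇¬□(¬q ∧ ¬p)) ∨ (r ∨ □¬q)), u
2. ¬(¬□(¬q ∧ ¬p) → ◇¬□(¬q ∧ ¬p)), u
3. ¬(r ∨ □¬q), u
4. ¬□(¬q ∧ ¬p), u
5. ¬◇¬□(¬q ∧ ¬p), u
6. ¬r, u
7. ¬□¬q, u
8. ¬(¬q ∧ ¬p), v
9. □(¬q ∧ ¬p), v
10. p, v
11. q, w
12. □(¬q ∧ ¬p), w
Accessibility: uRv, uRw
Complete open branch: countermodel on a K-frame, so not valid in K.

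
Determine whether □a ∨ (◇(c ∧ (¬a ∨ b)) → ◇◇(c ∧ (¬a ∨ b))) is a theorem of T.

Tableau for the negation ¬(□a ∨ (◇(c ∧ (¬a ∨ b)) → ◇◇(c ∧ (¬a ∨ b)))):
1. ¬(□a ∨ (◇(c ∧ (¬a ∨ b)) → ◇◇(c ∧ (¬a ∨ b)))), w0
2. ¬□a, w0   [¬∨-rule on 1]
3. ¬(◇(c ∧ (¬a ∨ b)) → ◇◇(c ∧ (¬a ∨ b))), w0   [¬∨-rule on 1]
4. ◇(c ∧ (¬a ∨ b)), w0   [¬→-rule on 3]
5. ¬◇◇(c ∧ (¬a ∨ b)), w0   [¬→-rule on 3]
6. ¬◇(c ∧ (¬a ∨ b)), w0   [¬◇-rule on 5 via w0Rw0]
7. ¬(c ∧ (¬a ∨ b)), w0   [¬◇-rule on 6 via w0Rw0]
8. ¬(¬a ∨ b), w0   [¬∧-rule on 7 (branches; this branch)]
9. a, w0   [¬∨-rule on 8]
10. ¬b, w0   [¬∨-rule on 8]
11. ¬a, w1   [¬□-rule on 2: fresh world w1, w0Rw1]
12. ¬◇(c ∧ (¬a ∨ b)), w1   [¬◇-rule on 5 via w0Rw1]
13. ¬(c ∧ (¬a ∨ b)), w1   [¬◇-rule on 6 via w0Rw1]
14. ¬c, w1   [¬∧-rule on 13 (branches; this branch)]
15. c ∧ (¬a ∨ b), w2   [◇-rule on 4: fresh world w2, w0Rw2]
16. c, w2   [∧-rule on 15]
17. ¬a ∨ b, w2   [∧-rule on 15]
18. ¬◇(c ∧ (¬a ∨ b)), w2   [¬◇-rule on 5 via w0Rw2]
19. ¬(c ∧ (¬a ∨ b)), w2   [¬◇-rule on 6 via w0Rw2]
20. b, w2   [∨-rule on 17 (branches; this branch)]
21. ¬(¬a ∨ b), w2   [¬∧-rule on 19 (branches; this branch)]
22. a, w2   [¬∨-rule on 21]
23. ¬b, w2   [¬∨-rule on 21]
Accessibility: w0Rw0, w0Rw1, w0Rw2, w1Rw1, w2Rw2
Branch closes: b and ¬b both at w2.
Every branch of the negation's tableau closes; the branch above is one of them.

Yes, valid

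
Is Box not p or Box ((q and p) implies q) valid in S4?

Tableau for the negation not (Box not p or Box ((q and p) implies q)):
1. not (Box not p or Box ((q and p) implies q)), 0
2. not Box not p, 0
3. not Box ((q and p) implies q), 0
4. p, 1
5. not ((q and p) implies q), 2
6. q and p, 2
7. not q, 2
8. q, 2
9. p, 2
Accessibility: 0R0, 0R1, 0R2, 1R1, 2R2
Branch closes: q and not q both at 2.
Every branch of the negation's tableau closes; the branch above is one of them.

Yes, valid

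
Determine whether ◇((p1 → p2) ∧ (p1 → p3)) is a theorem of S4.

Tableau for the negation ¬◇((p1 → p2) ∧ (p1 → p3)):
1. ¬◇((p1 → p2) ∧ (p1 → p3)), 0
2. ¬((p1 → p2) ∧ (p1 → p3)), 0
3. ¬(p1 → p3), 0
4. p1, 0
5. ¬p3, 0
Accessibility: 0R0
The negation has an open branch (countermodel exists).

No, not valid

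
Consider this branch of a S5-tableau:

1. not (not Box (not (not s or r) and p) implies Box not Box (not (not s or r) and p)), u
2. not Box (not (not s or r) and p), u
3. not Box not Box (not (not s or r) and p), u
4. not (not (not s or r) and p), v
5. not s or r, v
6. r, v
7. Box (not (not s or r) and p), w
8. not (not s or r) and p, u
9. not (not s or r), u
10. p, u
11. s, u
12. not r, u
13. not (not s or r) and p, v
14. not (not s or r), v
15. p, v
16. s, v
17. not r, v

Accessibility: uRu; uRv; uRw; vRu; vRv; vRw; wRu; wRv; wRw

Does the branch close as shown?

Closed

Both r and not r appear at v.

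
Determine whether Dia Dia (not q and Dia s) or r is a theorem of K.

Invalid (countermodel exists)

Tableau for the negation not (Dia Dia (not q and Dia s) or r):
1. not (Dia Dia (not q and Dia s) or r), 0
2. not Dia Dia (not q and Dia s), 0
3. not r, 0
The negation has an open branch (countermodel exists).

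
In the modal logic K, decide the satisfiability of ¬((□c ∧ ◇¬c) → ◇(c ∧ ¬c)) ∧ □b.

Unsatisfiable

1. ¬((□c ∧ ◇¬c) → ◇(c ∧ ¬c)) ∧ □b, 0
2. ¬((□c ∧ ◇¬c) → ◇(c ∧ ¬c)), 0
3. □b, 0
4. □c ∧ ◇¬c, 0
5. ¬◇(c ∧ ¬c), 0
6. □c, 0
7. ◇¬c, 0
8. ¬c, 1
9. b, 1
10. ¬(c ∧ ¬c), 1
11. c, 1
Accessibility: 0R1
Branch closes: c and ¬c both at 1.
All branches of the tableau close; one closing branch shown above.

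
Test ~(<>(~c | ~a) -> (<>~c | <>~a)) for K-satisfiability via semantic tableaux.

1. ~(<>(~c | ~a) -> (<>~c | <>~a)), u
2. <>(~c | ~a), u   [~->-rule on 1]
3. ~(<>~c | <>~a), u   [~->-rule on 1]
4. ~<>~c, u   [~|-rule on 3]
5. ~<>~a, u   [~|-rule on 3]
6. ~c | ~a, v   [<>-rule on 2: fresh world v, uRv]
7. c, v   [~<>-rule on 4 via uRv]
8. a, v   [~<>-rule on 5 via uRv]
9. ~a, v   [|-rule on 6 (branches; this branch)]
Accessibility: uRv
Branch closes: a and ~a both at v.
Every branch closes; the branch above is one of them.

Unsatisfiable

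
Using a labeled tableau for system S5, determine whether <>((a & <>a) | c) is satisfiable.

Yes, satisfiable

1. <>((a & <>a) | c), 0
2. (a & <>a) | c, 1
3. c, 1
Accessibility: 0R0, 0R1, 1R0, 1R1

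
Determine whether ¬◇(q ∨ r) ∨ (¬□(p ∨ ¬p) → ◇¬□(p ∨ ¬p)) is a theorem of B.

Tableau for the negation ¬(¬◇(q ∨ r) ∨ (¬□(p ∨ ¬p) → ◇¬□(p ∨ ¬p))):
1. ¬(¬◇(q ∨ r) ∨ (¬□(p ∨ ¬p) → ◇¬□(p ∨ ¬p))), w0
2. ◇(q ∨ r), w0
3. ¬(¬□(p ∨ ¬p) → ◇¬□(p ∨ ¬p)), w0
4. ¬□(p ∨ ¬p), w0
5. ¬◇¬□(p ∨ ¬p), w0
6. □(p ∨ ¬p), w0
7. p ∨ ¬p, w0
8. ¬p, w0
9. q ∨ r, w1
10. □(p ∨ ¬p), w1
11. p ∨ ¬p, w1
12. r, w1
13. ¬p, w1
14. ¬(p ∨ ¬p), w2
15. ¬p, w2
16. p, w2
Accessibility: w0Rw0, w0Rw1, w0Rw2, w1Rw0, w1Rw1, w2Rw0, w2Rw2
Branch closes: p and ¬p both at w2.
All branches of the negation close; one closing branch shown above.

Valid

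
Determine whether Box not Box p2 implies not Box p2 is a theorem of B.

Tableau for the negation not (Box not Box p2 implies not Box p2):
1. not (Box not Box p2 implies not Box p2), u
2. Box not Box p2, u   [neg-implies-rule on 1]
3. Box p2, u   [neg-implies-rule on 1]
4. not Box p2, u   [Box-rule on 2 via uRu]
5. p2, u   [Box-rule on 3 via uRu]
6. not p2, v   [neg-Box-rule on 4: fresh world v, uRv]
7. not Box p2, v   [Box-rule on 2 via uRv]
8. p2, v   [Box-rule on 3 via uRv]
Accessibility: uRu, uRv, vRu, vRv
Branch closes: p2 and not p2 both at v.
All branches of the negation close; one closing branch shown above.

Valid in B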